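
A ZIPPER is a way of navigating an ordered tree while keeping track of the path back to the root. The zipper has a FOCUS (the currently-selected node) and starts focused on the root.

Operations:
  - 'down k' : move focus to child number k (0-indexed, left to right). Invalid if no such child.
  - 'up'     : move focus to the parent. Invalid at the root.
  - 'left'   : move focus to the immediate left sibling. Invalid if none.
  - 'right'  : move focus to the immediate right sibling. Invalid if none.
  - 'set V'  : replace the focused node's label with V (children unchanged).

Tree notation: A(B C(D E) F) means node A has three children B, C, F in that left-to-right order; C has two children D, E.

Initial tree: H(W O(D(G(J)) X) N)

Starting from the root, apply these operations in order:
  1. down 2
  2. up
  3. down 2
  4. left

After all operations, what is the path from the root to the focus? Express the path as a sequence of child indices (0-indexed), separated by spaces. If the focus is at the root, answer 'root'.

Step 1 (down 2): focus=N path=2 depth=1 children=[] left=['W', 'O'] right=[] parent=H
Step 2 (up): focus=H path=root depth=0 children=['W', 'O', 'N'] (at root)
Step 3 (down 2): focus=N path=2 depth=1 children=[] left=['W', 'O'] right=[] parent=H
Step 4 (left): focus=O path=1 depth=1 children=['D', 'X'] left=['W'] right=['N'] parent=H

Answer: 1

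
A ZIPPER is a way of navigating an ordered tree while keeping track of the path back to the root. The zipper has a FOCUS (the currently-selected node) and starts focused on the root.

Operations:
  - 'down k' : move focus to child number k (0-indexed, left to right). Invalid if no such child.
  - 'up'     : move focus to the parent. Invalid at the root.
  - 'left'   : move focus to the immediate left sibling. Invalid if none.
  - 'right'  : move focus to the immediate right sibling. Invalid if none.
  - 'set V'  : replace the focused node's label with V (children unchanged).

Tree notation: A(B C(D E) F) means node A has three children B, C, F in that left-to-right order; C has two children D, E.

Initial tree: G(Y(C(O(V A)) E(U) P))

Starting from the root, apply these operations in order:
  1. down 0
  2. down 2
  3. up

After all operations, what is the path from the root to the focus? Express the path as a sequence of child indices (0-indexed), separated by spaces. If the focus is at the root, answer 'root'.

Step 1 (down 0): focus=Y path=0 depth=1 children=['C', 'E', 'P'] left=[] right=[] parent=G
Step 2 (down 2): focus=P path=0/2 depth=2 children=[] left=['C', 'E'] right=[] parent=Y
Step 3 (up): focus=Y path=0 depth=1 children=['C', 'E', 'P'] left=[] right=[] parent=G

Answer: 0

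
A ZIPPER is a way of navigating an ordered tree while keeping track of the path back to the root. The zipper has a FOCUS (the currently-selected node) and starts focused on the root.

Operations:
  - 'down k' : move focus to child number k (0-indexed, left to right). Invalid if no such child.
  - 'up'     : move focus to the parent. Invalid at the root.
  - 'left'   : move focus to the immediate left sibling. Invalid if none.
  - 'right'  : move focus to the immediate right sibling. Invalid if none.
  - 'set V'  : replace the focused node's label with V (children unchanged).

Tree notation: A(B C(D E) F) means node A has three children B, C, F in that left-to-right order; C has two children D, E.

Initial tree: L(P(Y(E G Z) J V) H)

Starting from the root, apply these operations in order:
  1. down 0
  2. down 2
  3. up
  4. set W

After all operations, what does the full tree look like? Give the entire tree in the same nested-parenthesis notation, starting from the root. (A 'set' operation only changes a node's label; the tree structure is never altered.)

Step 1 (down 0): focus=P path=0 depth=1 children=['Y', 'J', 'V'] left=[] right=['H'] parent=L
Step 2 (down 2): focus=V path=0/2 depth=2 children=[] left=['Y', 'J'] right=[] parent=P
Step 3 (up): focus=P path=0 depth=1 children=['Y', 'J', 'V'] left=[] right=['H'] parent=L
Step 4 (set W): focus=W path=0 depth=1 children=['Y', 'J', 'V'] left=[] right=['H'] parent=L

Answer: L(W(Y(E G Z) J V) H)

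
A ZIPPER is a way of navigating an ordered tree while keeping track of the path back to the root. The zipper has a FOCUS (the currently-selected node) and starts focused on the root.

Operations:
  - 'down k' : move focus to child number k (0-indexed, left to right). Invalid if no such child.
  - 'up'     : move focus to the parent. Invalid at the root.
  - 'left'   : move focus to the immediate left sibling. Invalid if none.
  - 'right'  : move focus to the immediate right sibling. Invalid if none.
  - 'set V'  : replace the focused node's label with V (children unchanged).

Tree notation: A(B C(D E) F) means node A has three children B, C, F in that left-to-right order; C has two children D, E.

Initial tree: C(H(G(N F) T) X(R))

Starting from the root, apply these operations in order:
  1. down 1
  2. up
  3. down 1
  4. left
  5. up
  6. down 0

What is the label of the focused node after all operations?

Answer: H

Derivation:
Step 1 (down 1): focus=X path=1 depth=1 children=['R'] left=['H'] right=[] parent=C
Step 2 (up): focus=C path=root depth=0 children=['H', 'X'] (at root)
Step 3 (down 1): focus=X path=1 depth=1 children=['R'] left=['H'] right=[] parent=C
Step 4 (left): focus=H path=0 depth=1 children=['G', 'T'] left=[] right=['X'] parent=C
Step 5 (up): focus=C path=root depth=0 children=['H', 'X'] (at root)
Step 6 (down 0): focus=H path=0 depth=1 children=['G', 'T'] left=[] right=['X'] parent=C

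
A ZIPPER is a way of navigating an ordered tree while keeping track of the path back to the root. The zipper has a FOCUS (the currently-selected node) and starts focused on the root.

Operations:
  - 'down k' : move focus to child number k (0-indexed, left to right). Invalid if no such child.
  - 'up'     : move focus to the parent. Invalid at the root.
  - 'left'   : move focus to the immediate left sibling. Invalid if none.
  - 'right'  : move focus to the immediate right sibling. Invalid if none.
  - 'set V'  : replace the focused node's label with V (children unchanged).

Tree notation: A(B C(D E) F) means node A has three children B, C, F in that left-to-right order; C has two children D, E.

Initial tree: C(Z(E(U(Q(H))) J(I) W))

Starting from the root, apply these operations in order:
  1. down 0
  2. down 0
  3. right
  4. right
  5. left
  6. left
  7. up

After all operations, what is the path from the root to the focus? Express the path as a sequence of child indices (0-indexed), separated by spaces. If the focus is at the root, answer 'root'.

Answer: 0

Derivation:
Step 1 (down 0): focus=Z path=0 depth=1 children=['E', 'J', 'W'] left=[] right=[] parent=C
Step 2 (down 0): focus=E path=0/0 depth=2 children=['U'] left=[] right=['J', 'W'] parent=Z
Step 3 (right): focus=J path=0/1 depth=2 children=['I'] left=['E'] right=['W'] parent=Z
Step 4 (right): focus=W path=0/2 depth=2 children=[] left=['E', 'J'] right=[] parent=Z
Step 5 (left): focus=J path=0/1 depth=2 children=['I'] left=['E'] right=['W'] parent=Z
Step 6 (left): focus=E path=0/0 depth=2 children=['U'] left=[] right=['J', 'W'] parent=Z
Step 7 (up): focus=Z path=0 depth=1 children=['E', 'J', 'W'] left=[] right=[] parent=C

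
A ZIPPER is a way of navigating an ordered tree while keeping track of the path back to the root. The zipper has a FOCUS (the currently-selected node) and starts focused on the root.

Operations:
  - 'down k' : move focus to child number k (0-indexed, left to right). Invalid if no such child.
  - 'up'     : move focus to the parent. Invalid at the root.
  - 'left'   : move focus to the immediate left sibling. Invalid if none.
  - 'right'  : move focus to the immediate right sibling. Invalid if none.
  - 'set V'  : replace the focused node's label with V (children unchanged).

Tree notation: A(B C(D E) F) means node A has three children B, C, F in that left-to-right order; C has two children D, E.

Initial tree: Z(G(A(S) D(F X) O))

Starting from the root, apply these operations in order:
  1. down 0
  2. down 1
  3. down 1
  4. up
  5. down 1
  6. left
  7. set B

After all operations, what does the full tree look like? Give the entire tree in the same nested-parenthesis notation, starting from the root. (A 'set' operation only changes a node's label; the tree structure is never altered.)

Step 1 (down 0): focus=G path=0 depth=1 children=['A', 'D', 'O'] left=[] right=[] parent=Z
Step 2 (down 1): focus=D path=0/1 depth=2 children=['F', 'X'] left=['A'] right=['O'] parent=G
Step 3 (down 1): focus=X path=0/1/1 depth=3 children=[] left=['F'] right=[] parent=D
Step 4 (up): focus=D path=0/1 depth=2 children=['F', 'X'] left=['A'] right=['O'] parent=G
Step 5 (down 1): focus=X path=0/1/1 depth=3 children=[] left=['F'] right=[] parent=D
Step 6 (left): focus=F path=0/1/0 depth=3 children=[] left=[] right=['X'] parent=D
Step 7 (set B): focus=B path=0/1/0 depth=3 children=[] left=[] right=['X'] parent=D

Answer: Z(G(A(S) D(B X) O))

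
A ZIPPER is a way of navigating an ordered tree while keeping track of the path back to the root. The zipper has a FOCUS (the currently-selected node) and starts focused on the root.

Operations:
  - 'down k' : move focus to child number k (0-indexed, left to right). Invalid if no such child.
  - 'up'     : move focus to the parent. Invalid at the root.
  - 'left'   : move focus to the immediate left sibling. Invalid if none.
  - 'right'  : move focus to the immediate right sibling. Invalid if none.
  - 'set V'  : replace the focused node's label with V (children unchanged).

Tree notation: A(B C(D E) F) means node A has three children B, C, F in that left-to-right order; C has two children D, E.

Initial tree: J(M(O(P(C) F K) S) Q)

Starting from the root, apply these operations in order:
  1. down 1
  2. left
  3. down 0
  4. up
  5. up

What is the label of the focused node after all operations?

Answer: J

Derivation:
Step 1 (down 1): focus=Q path=1 depth=1 children=[] left=['M'] right=[] parent=J
Step 2 (left): focus=M path=0 depth=1 children=['O', 'S'] left=[] right=['Q'] parent=J
Step 3 (down 0): focus=O path=0/0 depth=2 children=['P', 'F', 'K'] left=[] right=['S'] parent=M
Step 4 (up): focus=M path=0 depth=1 children=['O', 'S'] left=[] right=['Q'] parent=J
Step 5 (up): focus=J path=root depth=0 children=['M', 'Q'] (at root)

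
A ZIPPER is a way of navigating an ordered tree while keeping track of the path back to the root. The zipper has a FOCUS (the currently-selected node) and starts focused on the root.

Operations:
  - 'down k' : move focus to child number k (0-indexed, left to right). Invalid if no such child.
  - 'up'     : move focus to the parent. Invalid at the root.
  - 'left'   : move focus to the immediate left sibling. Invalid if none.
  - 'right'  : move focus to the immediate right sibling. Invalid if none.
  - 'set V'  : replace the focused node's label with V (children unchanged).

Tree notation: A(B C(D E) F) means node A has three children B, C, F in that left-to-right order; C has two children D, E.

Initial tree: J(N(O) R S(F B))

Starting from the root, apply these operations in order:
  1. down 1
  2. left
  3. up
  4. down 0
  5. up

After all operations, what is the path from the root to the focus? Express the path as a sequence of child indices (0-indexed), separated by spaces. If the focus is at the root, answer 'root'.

Step 1 (down 1): focus=R path=1 depth=1 children=[] left=['N'] right=['S'] parent=J
Step 2 (left): focus=N path=0 depth=1 children=['O'] left=[] right=['R', 'S'] parent=J
Step 3 (up): focus=J path=root depth=0 children=['N', 'R', 'S'] (at root)
Step 4 (down 0): focus=N path=0 depth=1 children=['O'] left=[] right=['R', 'S'] parent=J
Step 5 (up): focus=J path=root depth=0 children=['N', 'R', 'S'] (at root)

Answer: root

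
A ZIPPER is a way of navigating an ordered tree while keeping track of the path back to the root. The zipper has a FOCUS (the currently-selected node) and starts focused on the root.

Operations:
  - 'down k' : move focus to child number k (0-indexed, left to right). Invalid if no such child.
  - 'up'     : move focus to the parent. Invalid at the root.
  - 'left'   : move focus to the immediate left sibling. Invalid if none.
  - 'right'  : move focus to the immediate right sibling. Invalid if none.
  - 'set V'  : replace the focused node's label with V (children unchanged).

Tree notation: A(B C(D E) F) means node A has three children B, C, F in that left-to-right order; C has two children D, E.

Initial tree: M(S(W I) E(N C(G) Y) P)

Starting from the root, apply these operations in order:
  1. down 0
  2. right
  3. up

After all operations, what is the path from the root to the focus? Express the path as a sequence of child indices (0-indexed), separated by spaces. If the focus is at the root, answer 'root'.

Answer: root

Derivation:
Step 1 (down 0): focus=S path=0 depth=1 children=['W', 'I'] left=[] right=['E', 'P'] parent=M
Step 2 (right): focus=E path=1 depth=1 children=['N', 'C', 'Y'] left=['S'] right=['P'] parent=M
Step 3 (up): focus=M path=root depth=0 children=['S', 'E', 'P'] (at root)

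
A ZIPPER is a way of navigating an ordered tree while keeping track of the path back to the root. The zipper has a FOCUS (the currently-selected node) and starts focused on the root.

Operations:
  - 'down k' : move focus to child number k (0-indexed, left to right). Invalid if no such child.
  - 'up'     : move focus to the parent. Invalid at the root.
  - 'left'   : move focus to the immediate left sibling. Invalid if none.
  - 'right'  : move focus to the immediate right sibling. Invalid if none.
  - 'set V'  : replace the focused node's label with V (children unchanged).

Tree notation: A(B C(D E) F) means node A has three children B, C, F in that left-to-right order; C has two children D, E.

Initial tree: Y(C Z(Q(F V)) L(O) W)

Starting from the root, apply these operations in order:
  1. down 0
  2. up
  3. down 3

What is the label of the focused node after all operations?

Step 1 (down 0): focus=C path=0 depth=1 children=[] left=[] right=['Z', 'L', 'W'] parent=Y
Step 2 (up): focus=Y path=root depth=0 children=['C', 'Z', 'L', 'W'] (at root)
Step 3 (down 3): focus=W path=3 depth=1 children=[] left=['C', 'Z', 'L'] right=[] parent=Y

Answer: W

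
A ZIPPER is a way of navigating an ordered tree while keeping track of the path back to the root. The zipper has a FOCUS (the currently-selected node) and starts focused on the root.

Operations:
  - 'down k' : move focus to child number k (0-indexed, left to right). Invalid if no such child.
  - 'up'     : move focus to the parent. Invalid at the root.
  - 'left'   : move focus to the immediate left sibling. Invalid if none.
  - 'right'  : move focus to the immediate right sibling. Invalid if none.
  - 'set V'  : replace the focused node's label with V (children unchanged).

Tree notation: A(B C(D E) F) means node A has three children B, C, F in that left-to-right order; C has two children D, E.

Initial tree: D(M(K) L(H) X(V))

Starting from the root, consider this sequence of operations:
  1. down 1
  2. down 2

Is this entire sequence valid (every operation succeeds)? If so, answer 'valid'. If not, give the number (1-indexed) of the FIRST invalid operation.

Step 1 (down 1): focus=L path=1 depth=1 children=['H'] left=['M'] right=['X'] parent=D
Step 2 (down 2): INVALID

Answer: 2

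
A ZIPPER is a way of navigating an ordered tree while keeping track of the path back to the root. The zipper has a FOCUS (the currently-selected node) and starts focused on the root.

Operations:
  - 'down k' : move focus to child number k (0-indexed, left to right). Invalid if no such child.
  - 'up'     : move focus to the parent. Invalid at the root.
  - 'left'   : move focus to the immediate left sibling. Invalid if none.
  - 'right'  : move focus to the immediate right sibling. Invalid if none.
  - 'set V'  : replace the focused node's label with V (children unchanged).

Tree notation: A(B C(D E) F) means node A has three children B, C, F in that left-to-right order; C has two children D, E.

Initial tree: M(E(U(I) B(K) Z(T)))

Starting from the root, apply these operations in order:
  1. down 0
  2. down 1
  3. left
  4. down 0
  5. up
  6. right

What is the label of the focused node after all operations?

Step 1 (down 0): focus=E path=0 depth=1 children=['U', 'B', 'Z'] left=[] right=[] parent=M
Step 2 (down 1): focus=B path=0/1 depth=2 children=['K'] left=['U'] right=['Z'] parent=E
Step 3 (left): focus=U path=0/0 depth=2 children=['I'] left=[] right=['B', 'Z'] parent=E
Step 4 (down 0): focus=I path=0/0/0 depth=3 children=[] left=[] right=[] parent=U
Step 5 (up): focus=U path=0/0 depth=2 children=['I'] left=[] right=['B', 'Z'] parent=E
Step 6 (right): focus=B path=0/1 depth=2 children=['K'] left=['U'] right=['Z'] parent=E

Answer: B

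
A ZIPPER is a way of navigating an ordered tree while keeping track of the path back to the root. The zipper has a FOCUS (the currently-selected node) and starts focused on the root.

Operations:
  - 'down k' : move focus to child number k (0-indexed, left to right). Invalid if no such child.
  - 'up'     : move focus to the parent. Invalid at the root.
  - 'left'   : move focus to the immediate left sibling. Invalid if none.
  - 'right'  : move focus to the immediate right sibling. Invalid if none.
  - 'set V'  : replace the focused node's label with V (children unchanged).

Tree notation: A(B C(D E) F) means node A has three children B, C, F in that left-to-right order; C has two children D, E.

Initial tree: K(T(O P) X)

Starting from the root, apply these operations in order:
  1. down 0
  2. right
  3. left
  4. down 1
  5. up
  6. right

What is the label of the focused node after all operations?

Step 1 (down 0): focus=T path=0 depth=1 children=['O', 'P'] left=[] right=['X'] parent=K
Step 2 (right): focus=X path=1 depth=1 children=[] left=['T'] right=[] parent=K
Step 3 (left): focus=T path=0 depth=1 children=['O', 'P'] left=[] right=['X'] parent=K
Step 4 (down 1): focus=P path=0/1 depth=2 children=[] left=['O'] right=[] parent=T
Step 5 (up): focus=T path=0 depth=1 children=['O', 'P'] left=[] right=['X'] parent=K
Step 6 (right): focus=X path=1 depth=1 children=[] left=['T'] right=[] parent=K

Answer: X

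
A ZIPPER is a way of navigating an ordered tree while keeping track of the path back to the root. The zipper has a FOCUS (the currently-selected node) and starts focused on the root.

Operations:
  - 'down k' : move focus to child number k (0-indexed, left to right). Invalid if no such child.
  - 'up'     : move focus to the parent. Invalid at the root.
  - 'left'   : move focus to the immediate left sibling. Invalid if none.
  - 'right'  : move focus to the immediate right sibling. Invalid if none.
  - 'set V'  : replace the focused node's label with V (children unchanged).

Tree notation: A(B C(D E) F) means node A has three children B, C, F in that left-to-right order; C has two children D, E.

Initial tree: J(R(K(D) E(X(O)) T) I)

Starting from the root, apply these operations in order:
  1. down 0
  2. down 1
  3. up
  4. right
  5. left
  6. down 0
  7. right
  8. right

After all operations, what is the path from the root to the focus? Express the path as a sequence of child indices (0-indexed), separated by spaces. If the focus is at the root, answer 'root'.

Step 1 (down 0): focus=R path=0 depth=1 children=['K', 'E', 'T'] left=[] right=['I'] parent=J
Step 2 (down 1): focus=E path=0/1 depth=2 children=['X'] left=['K'] right=['T'] parent=R
Step 3 (up): focus=R path=0 depth=1 children=['K', 'E', 'T'] left=[] right=['I'] parent=J
Step 4 (right): focus=I path=1 depth=1 children=[] left=['R'] right=[] parent=J
Step 5 (left): focus=R path=0 depth=1 children=['K', 'E', 'T'] left=[] right=['I'] parent=J
Step 6 (down 0): focus=K path=0/0 depth=2 children=['D'] left=[] right=['E', 'T'] parent=R
Step 7 (right): focus=E path=0/1 depth=2 children=['X'] left=['K'] right=['T'] parent=R
Step 8 (right): focus=T path=0/2 depth=2 children=[] left=['K', 'E'] right=[] parent=R

Answer: 0 2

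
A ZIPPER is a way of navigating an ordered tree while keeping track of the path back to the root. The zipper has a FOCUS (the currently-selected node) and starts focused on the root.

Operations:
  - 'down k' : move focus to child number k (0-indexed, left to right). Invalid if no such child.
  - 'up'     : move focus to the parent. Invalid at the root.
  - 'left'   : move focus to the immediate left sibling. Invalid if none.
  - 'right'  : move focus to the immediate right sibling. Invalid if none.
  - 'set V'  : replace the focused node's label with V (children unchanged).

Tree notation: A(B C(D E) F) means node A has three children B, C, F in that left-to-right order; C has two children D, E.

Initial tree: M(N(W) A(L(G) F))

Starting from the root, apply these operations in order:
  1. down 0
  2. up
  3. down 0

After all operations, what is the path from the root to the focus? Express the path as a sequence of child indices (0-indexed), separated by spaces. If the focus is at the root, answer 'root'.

Step 1 (down 0): focus=N path=0 depth=1 children=['W'] left=[] right=['A'] parent=M
Step 2 (up): focus=M path=root depth=0 children=['N', 'A'] (at root)
Step 3 (down 0): focus=N path=0 depth=1 children=['W'] left=[] right=['A'] parent=M

Answer: 0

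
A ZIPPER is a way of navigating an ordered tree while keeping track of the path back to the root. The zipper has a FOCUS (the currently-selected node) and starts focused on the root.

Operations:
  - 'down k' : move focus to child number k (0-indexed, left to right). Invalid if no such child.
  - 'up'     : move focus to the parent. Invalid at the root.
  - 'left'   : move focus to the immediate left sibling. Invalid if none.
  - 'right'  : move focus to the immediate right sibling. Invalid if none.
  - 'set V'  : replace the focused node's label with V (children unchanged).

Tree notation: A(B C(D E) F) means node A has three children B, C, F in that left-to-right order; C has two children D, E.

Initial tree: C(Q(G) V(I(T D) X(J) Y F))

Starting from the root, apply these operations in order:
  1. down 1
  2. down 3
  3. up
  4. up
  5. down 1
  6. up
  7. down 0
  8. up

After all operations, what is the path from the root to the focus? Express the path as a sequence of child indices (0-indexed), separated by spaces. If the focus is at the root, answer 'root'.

Answer: root

Derivation:
Step 1 (down 1): focus=V path=1 depth=1 children=['I', 'X', 'Y', 'F'] left=['Q'] right=[] parent=C
Step 2 (down 3): focus=F path=1/3 depth=2 children=[] left=['I', 'X', 'Y'] right=[] parent=V
Step 3 (up): focus=V path=1 depth=1 children=['I', 'X', 'Y', 'F'] left=['Q'] right=[] parent=C
Step 4 (up): focus=C path=root depth=0 children=['Q', 'V'] (at root)
Step 5 (down 1): focus=V path=1 depth=1 children=['I', 'X', 'Y', 'F'] left=['Q'] right=[] parent=C
Step 6 (up): focus=C path=root depth=0 children=['Q', 'V'] (at root)
Step 7 (down 0): focus=Q path=0 depth=1 children=['G'] left=[] right=['V'] parent=C
Step 8 (up): focus=C path=root depth=0 children=['Q', 'V'] (at root)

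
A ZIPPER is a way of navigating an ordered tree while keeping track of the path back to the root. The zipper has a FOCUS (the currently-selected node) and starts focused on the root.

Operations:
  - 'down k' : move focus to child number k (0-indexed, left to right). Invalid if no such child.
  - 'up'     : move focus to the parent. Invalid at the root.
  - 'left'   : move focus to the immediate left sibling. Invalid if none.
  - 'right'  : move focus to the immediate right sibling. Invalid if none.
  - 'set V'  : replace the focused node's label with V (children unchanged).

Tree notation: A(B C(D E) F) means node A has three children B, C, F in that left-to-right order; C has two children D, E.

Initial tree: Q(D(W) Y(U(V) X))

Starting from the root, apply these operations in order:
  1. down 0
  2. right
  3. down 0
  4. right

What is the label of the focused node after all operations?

Step 1 (down 0): focus=D path=0 depth=1 children=['W'] left=[] right=['Y'] parent=Q
Step 2 (right): focus=Y path=1 depth=1 children=['U', 'X'] left=['D'] right=[] parent=Q
Step 3 (down 0): focus=U path=1/0 depth=2 children=['V'] left=[] right=['X'] parent=Y
Step 4 (right): focus=X path=1/1 depth=2 children=[] left=['U'] right=[] parent=Y

Answer: X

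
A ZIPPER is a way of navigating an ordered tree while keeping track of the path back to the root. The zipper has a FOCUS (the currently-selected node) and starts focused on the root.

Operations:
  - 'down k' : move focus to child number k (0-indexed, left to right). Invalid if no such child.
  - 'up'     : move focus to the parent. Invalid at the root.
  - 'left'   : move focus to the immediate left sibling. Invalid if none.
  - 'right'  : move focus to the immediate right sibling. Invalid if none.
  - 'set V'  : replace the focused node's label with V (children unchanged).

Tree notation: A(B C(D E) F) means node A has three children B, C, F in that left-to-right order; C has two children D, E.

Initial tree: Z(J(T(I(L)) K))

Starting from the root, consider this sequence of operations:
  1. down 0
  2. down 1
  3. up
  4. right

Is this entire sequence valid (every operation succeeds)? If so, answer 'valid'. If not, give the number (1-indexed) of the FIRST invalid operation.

Step 1 (down 0): focus=J path=0 depth=1 children=['T', 'K'] left=[] right=[] parent=Z
Step 2 (down 1): focus=K path=0/1 depth=2 children=[] left=['T'] right=[] parent=J
Step 3 (up): focus=J path=0 depth=1 children=['T', 'K'] left=[] right=[] parent=Z
Step 4 (right): INVALID

Answer: 4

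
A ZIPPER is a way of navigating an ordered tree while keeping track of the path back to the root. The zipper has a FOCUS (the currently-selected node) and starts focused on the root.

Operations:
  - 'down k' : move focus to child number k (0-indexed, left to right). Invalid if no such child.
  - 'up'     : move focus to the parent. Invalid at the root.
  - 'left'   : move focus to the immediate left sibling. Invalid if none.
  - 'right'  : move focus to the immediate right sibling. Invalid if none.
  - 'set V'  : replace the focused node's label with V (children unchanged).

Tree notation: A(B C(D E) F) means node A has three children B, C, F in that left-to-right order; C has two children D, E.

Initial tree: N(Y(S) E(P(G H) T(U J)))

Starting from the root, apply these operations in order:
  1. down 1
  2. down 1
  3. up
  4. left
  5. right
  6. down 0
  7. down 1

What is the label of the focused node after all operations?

Step 1 (down 1): focus=E path=1 depth=1 children=['P', 'T'] left=['Y'] right=[] parent=N
Step 2 (down 1): focus=T path=1/1 depth=2 children=['U', 'J'] left=['P'] right=[] parent=E
Step 3 (up): focus=E path=1 depth=1 children=['P', 'T'] left=['Y'] right=[] parent=N
Step 4 (left): focus=Y path=0 depth=1 children=['S'] left=[] right=['E'] parent=N
Step 5 (right): focus=E path=1 depth=1 children=['P', 'T'] left=['Y'] right=[] parent=N
Step 6 (down 0): focus=P path=1/0 depth=2 children=['G', 'H'] left=[] right=['T'] parent=E
Step 7 (down 1): focus=H path=1/0/1 depth=3 children=[] left=['G'] right=[] parent=P

Answer: H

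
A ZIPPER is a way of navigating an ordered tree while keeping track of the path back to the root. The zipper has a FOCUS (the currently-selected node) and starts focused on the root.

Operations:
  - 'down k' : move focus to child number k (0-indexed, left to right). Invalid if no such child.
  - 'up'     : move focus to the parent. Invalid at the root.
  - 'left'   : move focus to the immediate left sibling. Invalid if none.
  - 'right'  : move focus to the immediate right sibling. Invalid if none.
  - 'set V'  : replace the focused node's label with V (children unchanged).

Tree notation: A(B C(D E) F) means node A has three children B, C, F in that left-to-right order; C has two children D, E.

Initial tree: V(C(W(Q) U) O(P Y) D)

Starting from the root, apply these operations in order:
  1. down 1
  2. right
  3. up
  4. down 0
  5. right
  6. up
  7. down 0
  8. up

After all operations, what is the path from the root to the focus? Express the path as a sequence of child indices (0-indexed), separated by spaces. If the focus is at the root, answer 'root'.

Answer: root

Derivation:
Step 1 (down 1): focus=O path=1 depth=1 children=['P', 'Y'] left=['C'] right=['D'] parent=V
Step 2 (right): focus=D path=2 depth=1 children=[] left=['C', 'O'] right=[] parent=V
Step 3 (up): focus=V path=root depth=0 children=['C', 'O', 'D'] (at root)
Step 4 (down 0): focus=C path=0 depth=1 children=['W', 'U'] left=[] right=['O', 'D'] parent=V
Step 5 (right): focus=O path=1 depth=1 children=['P', 'Y'] left=['C'] right=['D'] parent=V
Step 6 (up): focus=V path=root depth=0 children=['C', 'O', 'D'] (at root)
Step 7 (down 0): focus=C path=0 depth=1 children=['W', 'U'] left=[] right=['O', 'D'] parent=V
Step 8 (up): focus=V path=root depth=0 children=['C', 'O', 'D'] (at root)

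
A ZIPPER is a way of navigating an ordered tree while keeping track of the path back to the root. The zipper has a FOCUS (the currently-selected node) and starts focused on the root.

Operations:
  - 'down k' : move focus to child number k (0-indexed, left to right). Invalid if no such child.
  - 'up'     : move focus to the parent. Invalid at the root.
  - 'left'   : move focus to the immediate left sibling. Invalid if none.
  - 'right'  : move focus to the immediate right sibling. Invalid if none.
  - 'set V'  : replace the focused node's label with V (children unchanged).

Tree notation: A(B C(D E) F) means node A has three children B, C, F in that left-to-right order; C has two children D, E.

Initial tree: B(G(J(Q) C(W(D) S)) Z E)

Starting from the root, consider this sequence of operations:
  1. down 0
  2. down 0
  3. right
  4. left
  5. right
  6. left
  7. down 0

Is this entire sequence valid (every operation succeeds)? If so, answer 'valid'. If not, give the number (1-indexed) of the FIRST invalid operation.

Step 1 (down 0): focus=G path=0 depth=1 children=['J', 'C'] left=[] right=['Z', 'E'] parent=B
Step 2 (down 0): focus=J path=0/0 depth=2 children=['Q'] left=[] right=['C'] parent=G
Step 3 (right): focus=C path=0/1 depth=2 children=['W', 'S'] left=['J'] right=[] parent=G
Step 4 (left): focus=J path=0/0 depth=2 children=['Q'] left=[] right=['C'] parent=G
Step 5 (right): focus=C path=0/1 depth=2 children=['W', 'S'] left=['J'] right=[] parent=G
Step 6 (left): focus=J path=0/0 depth=2 children=['Q'] left=[] right=['C'] parent=G
Step 7 (down 0): focus=Q path=0/0/0 depth=3 children=[] left=[] right=[] parent=J

Answer: valid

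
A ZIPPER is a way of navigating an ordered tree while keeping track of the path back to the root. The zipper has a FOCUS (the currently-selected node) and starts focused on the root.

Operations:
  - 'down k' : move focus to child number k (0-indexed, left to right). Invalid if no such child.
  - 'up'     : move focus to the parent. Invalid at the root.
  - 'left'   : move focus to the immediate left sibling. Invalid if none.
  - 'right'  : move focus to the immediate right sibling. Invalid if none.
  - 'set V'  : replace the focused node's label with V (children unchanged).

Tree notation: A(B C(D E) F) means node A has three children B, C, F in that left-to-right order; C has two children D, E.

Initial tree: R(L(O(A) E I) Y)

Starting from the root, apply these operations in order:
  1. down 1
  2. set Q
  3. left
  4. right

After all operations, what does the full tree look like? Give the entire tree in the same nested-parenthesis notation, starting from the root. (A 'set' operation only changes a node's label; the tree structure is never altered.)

Answer: R(L(O(A) E I) Q)

Derivation:
Step 1 (down 1): focus=Y path=1 depth=1 children=[] left=['L'] right=[] parent=R
Step 2 (set Q): focus=Q path=1 depth=1 children=[] left=['L'] right=[] parent=R
Step 3 (left): focus=L path=0 depth=1 children=['O', 'E', 'I'] left=[] right=['Q'] parent=R
Step 4 (right): focus=Q path=1 depth=1 children=[] left=['L'] right=[] parent=R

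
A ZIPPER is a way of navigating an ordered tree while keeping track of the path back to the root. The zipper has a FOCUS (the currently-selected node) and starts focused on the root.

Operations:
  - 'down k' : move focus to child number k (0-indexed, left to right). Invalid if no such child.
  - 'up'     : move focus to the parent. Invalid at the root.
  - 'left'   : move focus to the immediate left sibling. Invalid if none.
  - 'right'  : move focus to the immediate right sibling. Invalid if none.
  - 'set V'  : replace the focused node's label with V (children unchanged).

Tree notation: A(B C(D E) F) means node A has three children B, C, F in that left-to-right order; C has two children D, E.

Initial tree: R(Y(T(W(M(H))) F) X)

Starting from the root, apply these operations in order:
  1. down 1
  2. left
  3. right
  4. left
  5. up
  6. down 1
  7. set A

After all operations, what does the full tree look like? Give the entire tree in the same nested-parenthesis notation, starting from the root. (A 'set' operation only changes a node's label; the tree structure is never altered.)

Answer: R(Y(T(W(M(H))) F) A)

Derivation:
Step 1 (down 1): focus=X path=1 depth=1 children=[] left=['Y'] right=[] parent=R
Step 2 (left): focus=Y path=0 depth=1 children=['T', 'F'] left=[] right=['X'] parent=R
Step 3 (right): focus=X path=1 depth=1 children=[] left=['Y'] right=[] parent=R
Step 4 (left): focus=Y path=0 depth=1 children=['T', 'F'] left=[] right=['X'] parent=R
Step 5 (up): focus=R path=root depth=0 children=['Y', 'X'] (at root)
Step 6 (down 1): focus=X path=1 depth=1 children=[] left=['Y'] right=[] parent=R
Step 7 (set A): focus=A path=1 depth=1 children=[] left=['Y'] right=[] parent=R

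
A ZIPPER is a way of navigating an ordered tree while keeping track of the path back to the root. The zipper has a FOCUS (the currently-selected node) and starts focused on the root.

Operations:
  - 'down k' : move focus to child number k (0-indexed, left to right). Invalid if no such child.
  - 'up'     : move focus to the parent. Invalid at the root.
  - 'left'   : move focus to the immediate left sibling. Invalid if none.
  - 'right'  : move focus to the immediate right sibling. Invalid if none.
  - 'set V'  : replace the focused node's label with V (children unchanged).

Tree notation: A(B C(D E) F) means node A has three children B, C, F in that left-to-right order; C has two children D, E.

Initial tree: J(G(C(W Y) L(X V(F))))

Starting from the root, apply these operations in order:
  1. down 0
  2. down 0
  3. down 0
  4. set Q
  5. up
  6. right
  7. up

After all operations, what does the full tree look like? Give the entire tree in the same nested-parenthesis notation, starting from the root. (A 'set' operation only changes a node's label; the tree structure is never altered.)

Answer: J(G(C(Q Y) L(X V(F))))

Derivation:
Step 1 (down 0): focus=G path=0 depth=1 children=['C', 'L'] left=[] right=[] parent=J
Step 2 (down 0): focus=C path=0/0 depth=2 children=['W', 'Y'] left=[] right=['L'] parent=G
Step 3 (down 0): focus=W path=0/0/0 depth=3 children=[] left=[] right=['Y'] parent=C
Step 4 (set Q): focus=Q path=0/0/0 depth=3 children=[] left=[] right=['Y'] parent=C
Step 5 (up): focus=C path=0/0 depth=2 children=['Q', 'Y'] left=[] right=['L'] parent=G
Step 6 (right): focus=L path=0/1 depth=2 children=['X', 'V'] left=['C'] right=[] parent=G
Step 7 (up): focus=G path=0 depth=1 children=['C', 'L'] left=[] right=[] parent=J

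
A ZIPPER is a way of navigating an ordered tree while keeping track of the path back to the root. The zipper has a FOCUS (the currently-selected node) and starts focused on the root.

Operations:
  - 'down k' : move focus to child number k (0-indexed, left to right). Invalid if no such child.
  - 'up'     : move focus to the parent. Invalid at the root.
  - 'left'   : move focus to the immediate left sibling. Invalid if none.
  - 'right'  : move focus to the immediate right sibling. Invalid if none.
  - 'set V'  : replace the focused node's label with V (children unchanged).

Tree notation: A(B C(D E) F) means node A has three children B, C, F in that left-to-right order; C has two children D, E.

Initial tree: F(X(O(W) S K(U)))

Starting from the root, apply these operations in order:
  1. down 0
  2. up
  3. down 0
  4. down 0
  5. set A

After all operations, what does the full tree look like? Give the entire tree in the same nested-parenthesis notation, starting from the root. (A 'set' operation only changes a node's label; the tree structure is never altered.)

Step 1 (down 0): focus=X path=0 depth=1 children=['O', 'S', 'K'] left=[] right=[] parent=F
Step 2 (up): focus=F path=root depth=0 children=['X'] (at root)
Step 3 (down 0): focus=X path=0 depth=1 children=['O', 'S', 'K'] left=[] right=[] parent=F
Step 4 (down 0): focus=O path=0/0 depth=2 children=['W'] left=[] right=['S', 'K'] parent=X
Step 5 (set A): focus=A path=0/0 depth=2 children=['W'] left=[] right=['S', 'K'] parent=X

Answer: F(X(A(W) S K(U)))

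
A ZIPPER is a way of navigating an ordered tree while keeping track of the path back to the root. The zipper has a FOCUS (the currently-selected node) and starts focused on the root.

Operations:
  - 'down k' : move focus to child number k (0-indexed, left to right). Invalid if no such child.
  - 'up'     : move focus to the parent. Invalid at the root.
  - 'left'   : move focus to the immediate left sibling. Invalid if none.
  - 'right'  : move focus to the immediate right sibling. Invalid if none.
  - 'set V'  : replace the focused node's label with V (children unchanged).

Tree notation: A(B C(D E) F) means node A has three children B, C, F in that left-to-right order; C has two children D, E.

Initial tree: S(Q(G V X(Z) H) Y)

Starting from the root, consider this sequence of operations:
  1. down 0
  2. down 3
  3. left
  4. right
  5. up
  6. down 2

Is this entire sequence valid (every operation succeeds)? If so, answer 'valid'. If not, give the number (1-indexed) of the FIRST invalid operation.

Answer: valid

Derivation:
Step 1 (down 0): focus=Q path=0 depth=1 children=['G', 'V', 'X', 'H'] left=[] right=['Y'] parent=S
Step 2 (down 3): focus=H path=0/3 depth=2 children=[] left=['G', 'V', 'X'] right=[] parent=Q
Step 3 (left): focus=X path=0/2 depth=2 children=['Z'] left=['G', 'V'] right=['H'] parent=Q
Step 4 (right): focus=H path=0/3 depth=2 children=[] left=['G', 'V', 'X'] right=[] parent=Q
Step 5 (up): focus=Q path=0 depth=1 children=['G', 'V', 'X', 'H'] left=[] right=['Y'] parent=S
Step 6 (down 2): focus=X path=0/2 depth=2 children=['Z'] left=['G', 'V'] right=['H'] parent=Q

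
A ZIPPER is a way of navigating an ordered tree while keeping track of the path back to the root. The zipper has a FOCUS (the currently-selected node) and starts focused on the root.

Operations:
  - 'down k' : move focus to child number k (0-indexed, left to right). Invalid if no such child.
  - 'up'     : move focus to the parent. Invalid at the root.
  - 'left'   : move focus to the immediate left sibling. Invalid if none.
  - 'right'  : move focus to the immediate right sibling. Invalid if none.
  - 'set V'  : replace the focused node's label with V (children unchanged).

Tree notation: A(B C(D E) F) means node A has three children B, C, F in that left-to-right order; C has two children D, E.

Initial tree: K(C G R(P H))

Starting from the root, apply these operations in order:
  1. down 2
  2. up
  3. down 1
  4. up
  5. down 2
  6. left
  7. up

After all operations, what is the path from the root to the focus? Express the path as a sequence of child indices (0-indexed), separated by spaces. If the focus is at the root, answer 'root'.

Answer: root

Derivation:
Step 1 (down 2): focus=R path=2 depth=1 children=['P', 'H'] left=['C', 'G'] right=[] parent=K
Step 2 (up): focus=K path=root depth=0 children=['C', 'G', 'R'] (at root)
Step 3 (down 1): focus=G path=1 depth=1 children=[] left=['C'] right=['R'] parent=K
Step 4 (up): focus=K path=root depth=0 children=['C', 'G', 'R'] (at root)
Step 5 (down 2): focus=R path=2 depth=1 children=['P', 'H'] left=['C', 'G'] right=[] parent=K
Step 6 (left): focus=G path=1 depth=1 children=[] left=['C'] right=['R'] parent=K
Step 7 (up): focus=K path=root depth=0 children=['C', 'G', 'R'] (at root)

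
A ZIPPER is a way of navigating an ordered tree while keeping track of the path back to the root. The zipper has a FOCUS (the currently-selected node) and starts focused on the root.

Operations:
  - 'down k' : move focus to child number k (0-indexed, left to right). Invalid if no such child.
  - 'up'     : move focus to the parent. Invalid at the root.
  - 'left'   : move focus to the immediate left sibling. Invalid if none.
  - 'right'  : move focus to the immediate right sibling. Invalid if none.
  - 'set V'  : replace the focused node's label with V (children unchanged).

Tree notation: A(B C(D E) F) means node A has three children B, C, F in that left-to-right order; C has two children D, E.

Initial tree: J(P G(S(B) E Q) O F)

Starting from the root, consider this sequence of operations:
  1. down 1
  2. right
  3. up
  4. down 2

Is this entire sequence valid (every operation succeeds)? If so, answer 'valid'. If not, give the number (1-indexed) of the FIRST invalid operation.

Answer: valid

Derivation:
Step 1 (down 1): focus=G path=1 depth=1 children=['S', 'E', 'Q'] left=['P'] right=['O', 'F'] parent=J
Step 2 (right): focus=O path=2 depth=1 children=[] left=['P', 'G'] right=['F'] parent=J
Step 3 (up): focus=J path=root depth=0 children=['P', 'G', 'O', 'F'] (at root)
Step 4 (down 2): focus=O path=2 depth=1 children=[] left=['P', 'G'] right=['F'] parent=J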